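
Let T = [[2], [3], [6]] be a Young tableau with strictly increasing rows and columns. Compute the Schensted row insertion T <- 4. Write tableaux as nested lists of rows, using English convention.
[[2, 4], [3], [6]]

4 is larger than every entry of row 1, so it is appended to row 1. The new tableau is [[2, 4], [3], [6]].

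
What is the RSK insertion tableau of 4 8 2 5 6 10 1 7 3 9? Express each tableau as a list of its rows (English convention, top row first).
P = [[1, 3, 6, 7, 9], [2, 5, 10], [4, 8]]

Insert 4: appended to row 1. P = [[4]].
Insert 8: appended to row 1. P = [[4, 8]].
Insert 2: 2 bumps 4 from row 1; 4 starts row 2. P = [[2, 8], [4]].
Insert 5: 5 bumps 8 from row 1; 8 appends to row 2. P = [[2, 5], [4, 8]].
Insert 6: appended to row 1. P = [[2, 5, 6], [4, 8]].
Insert 10: appended to row 1. P = [[2, 5, 6, 10], [4, 8]].
Insert 1: 1 bumps 2 from row 1; 2 bumps 4 from row 2; 4 starts row 3. P = [[1, 5, 6, 10], [2, 8], [4]].
Insert 7: 7 bumps 10 from row 1; 10 appends to row 2. P = [[1, 5, 6, 7], [2, 8, 10], [4]].
Insert 3: 3 bumps 5 from row 1; 5 bumps 8 from row 2; 8 appends to row 3. P = [[1, 3, 6, 7], [2, 5, 10], [4, 8]].
Insert 9: appended to row 1. P = [[1, 3, 6, 7, 9], [2, 5, 10], [4, 8]].

So P = [[1, 3, 6, 7, 9], [2, 5, 10], [4, 8]].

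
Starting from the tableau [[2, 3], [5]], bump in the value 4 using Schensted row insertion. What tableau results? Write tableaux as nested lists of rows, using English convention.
4 is larger than every entry of row 1, so it is appended to row 1. The new tableau is [[2, 3, 4], [5]].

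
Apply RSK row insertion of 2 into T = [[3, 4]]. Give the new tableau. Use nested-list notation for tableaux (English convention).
[[2, 4], [3]]

In row 1, 2 replaces 3 (the leftmost entry greater than 2); 3 is bumped to row 2. 3 starts a new row 2. The new tableau is [[2, 4], [3]].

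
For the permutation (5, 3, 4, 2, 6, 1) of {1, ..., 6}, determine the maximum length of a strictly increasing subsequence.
3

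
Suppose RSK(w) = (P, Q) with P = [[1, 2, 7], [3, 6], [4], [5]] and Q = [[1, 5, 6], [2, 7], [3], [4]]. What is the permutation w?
Reverse the RSK construction: for i from n down to 1, find the cell of Q containing i, remove the entry at that cell from P, and reverse-bump it up through P; the value ejected from row 1 is w(i).

Step i=7: Q has 7 at row 2, column 2; remove 6 from row 2 of P and reverse-bump: 6 enters row 1 and ejects 2. So w(7) = 2. P is now [[1, 6, 7], [3], [4], [5]].
Step i=6: Q has 6 at row 1, column 3; remove that cell from P, ejecting 7. So w(6) = 7. P is now [[1, 6], [3], [4], [5]].
Step i=5: Q has 5 at row 1, column 2; remove that cell from P, ejecting 6. So w(5) = 6. P is now [[1], [3], [4], [5]].
Step i=4: Q has 4 at row 4, column 1; remove 5 from row 4 of P and reverse-bump: 5 enters row 3 and ejects 4; 4 enters row 2 and ejects 3; 3 enters row 1 and ejects 1. So w(4) = 1. P is now [[3], [4], [5]].
Step i=3: Q has 3 at row 3, column 1; remove 5 from row 3 of P and reverse-bump: 5 enters row 2 and ejects 4; 4 enters row 1 and ejects 3. So w(3) = 3. P is now [[4], [5]].
Step i=2: Q has 2 at row 2, column 1; remove 5 from row 2 of P and reverse-bump: 5 enters row 1 and ejects 4. So w(2) = 4. P is now [[5]].
Step i=1: Q has 1 at row 1, column 1; remove that cell from P, ejecting 5. So w(1) = 5. P is now [].

So w = 5 4 3 1 6 7 2.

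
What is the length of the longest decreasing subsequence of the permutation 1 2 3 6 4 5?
2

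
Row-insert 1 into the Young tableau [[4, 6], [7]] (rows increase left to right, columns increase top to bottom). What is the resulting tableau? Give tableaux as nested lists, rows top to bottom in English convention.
In row 1, 1 replaces 4 (the leftmost entry greater than 1); 4 is bumped to row 2. In row 2, 4 replaces 7 (the leftmost entry greater than 4); 7 is bumped to row 3. 7 starts a new row 3. The new tableau is [[1, 6], [4], [7]].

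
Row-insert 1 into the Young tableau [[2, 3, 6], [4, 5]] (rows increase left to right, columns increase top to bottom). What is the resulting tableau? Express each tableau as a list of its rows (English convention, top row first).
In row 1, 1 replaces 2 (the leftmost entry greater than 1); 2 is bumped to row 2. In row 2, 2 replaces 4 (the leftmost entry greater than 2); 4 is bumped to row 3. 4 starts a new row 3. The new tableau is [[1, 3, 6], [2, 5], [4]].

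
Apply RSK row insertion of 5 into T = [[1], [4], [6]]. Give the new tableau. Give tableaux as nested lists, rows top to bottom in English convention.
[[1, 5], [4], [6]]

5 is larger than every entry of row 1, so it is appended to row 1. The new tableau is [[1, 5], [4], [6]].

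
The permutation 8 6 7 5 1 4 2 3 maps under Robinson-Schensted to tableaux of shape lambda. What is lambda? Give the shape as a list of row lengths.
[3, 2, 1, 1, 1]

Row-insert each entry into an empty tableau.

After inserting 8: P = [[8]].
After inserting 6: P = [[6], [8]].
After inserting 7: P = [[6, 7], [8]].
After inserting 5: P = [[5, 7], [6], [8]].
After inserting 1: P = [[1, 7], [5], [6], [8]].
After inserting 4: P = [[1, 4], [5, 7], [6], [8]].
After inserting 2: P = [[1, 2], [4, 7], [5], [6], [8]].
After inserting 3: P = [[1, 2, 3], [4, 7], [5], [6], [8]].

The final insertion tableau P = [[1, 2, 3], [4, 7], [5], [6], [8]] has shape [3, 2, 1, 1, 1].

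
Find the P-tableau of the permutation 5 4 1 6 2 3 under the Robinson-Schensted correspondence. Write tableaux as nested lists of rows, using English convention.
Insert 5: appended to row 1. P = [[5]].
Insert 4: 4 bumps 5 from row 1; 5 starts row 2. P = [[4], [5]].
Insert 1: 1 bumps 4 from row 1; 4 bumps 5 from row 2; 5 starts row 3. P = [[1], [4], [5]].
Insert 6: appended to row 1. P = [[1, 6], [4], [5]].
Insert 2: 2 bumps 6 from row 1; 6 appends to row 2. P = [[1, 2], [4, 6], [5]].
Insert 3: appended to row 1. P = [[1, 2, 3], [4, 6], [5]].

So P = [[1, 2, 3], [4, 6], [5]].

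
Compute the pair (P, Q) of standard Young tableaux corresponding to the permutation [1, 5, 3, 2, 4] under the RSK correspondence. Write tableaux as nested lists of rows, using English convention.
Insert each entry of the permutation into P by Schensted row insertion, recording in Q the position of each new cell.

After inserting 1: P = [[1]].
After inserting 5: P = [[1, 5]].
After inserting 3: P = [[1, 3], [5]].
After inserting 2: P = [[1, 2], [3], [5]].
After inserting 4: P = [[1, 2, 4], [3], [5]].

So P = [[1, 2, 4], [3], [5]], Q = [[1, 2, 5], [3], [4]].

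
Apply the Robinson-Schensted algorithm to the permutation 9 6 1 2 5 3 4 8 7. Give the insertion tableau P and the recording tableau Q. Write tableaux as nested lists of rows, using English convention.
P = [[1, 2, 3, 4, 7], [5, 8], [6], [9]], Q = [[1, 4, 5, 7, 8], [2, 9], [3], [6]]

Insert each entry of the permutation into P by Schensted row insertion, recording in Q the position of each new cell.

Insert 9: appended to row 1. P = [[9]], Q = [[1]].
Insert 6: 6 bumps 9 from row 1; 9 starts row 2. P = [[6], [9]], Q = [[1], [2]].
Insert 1: 1 bumps 6 from row 1; 6 bumps 9 from row 2; 9 starts row 3. P = [[1], [6], [9]], Q = [[1], [2], [3]].
Insert 2: appended to row 1. P = [[1, 2], [6], [9]], Q = [[1, 4], [2], [3]].
Insert 5: appended to row 1. P = [[1, 2, 5], [6], [9]], Q = [[1, 4, 5], [2], [3]].
Insert 3: 3 bumps 5 from row 1; 5 bumps 6 from row 2; 6 bumps 9 from row 3; 9 starts row 4. P = [[1, 2, 3], [5], [6], [9]], Q = [[1, 4, 5], [2], [3], [6]].
Insert 4: appended to row 1. P = [[1, 2, 3, 4], [5], [6], [9]], Q = [[1, 4, 5, 7], [2], [3], [6]].
Insert 8: appended to row 1. P = [[1, 2, 3, 4, 8], [5], [6], [9]], Q = [[1, 4, 5, 7, 8], [2], [3], [6]].
Insert 7: 7 bumps 8 from row 1; 8 appends to row 2. P = [[1, 2, 3, 4, 7], [5, 8], [6], [9]], Q = [[1, 4, 5, 7, 8], [2, 9], [3], [6]].

So P = [[1, 2, 3, 4, 7], [5, 8], [6], [9]], Q = [[1, 4, 5, 7, 8], [2, 9], [3], [6]].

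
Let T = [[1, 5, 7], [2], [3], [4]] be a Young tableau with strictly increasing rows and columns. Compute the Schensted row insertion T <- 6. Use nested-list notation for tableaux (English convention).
[[1, 5, 6], [2, 7], [3], [4]]

In row 1, 6 replaces 7 (the leftmost entry greater than 6); 7 is bumped to row 2. 7 is appended to row 2. The new tableau is [[1, 5, 6], [2, 7], [3], [4]].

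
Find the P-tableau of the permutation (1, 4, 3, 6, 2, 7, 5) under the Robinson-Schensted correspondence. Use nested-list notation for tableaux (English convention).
P = [[1, 2, 5, 7], [3, 6], [4]]

After inserting 1: P = [[1]].
After inserting 4: P = [[1, 4]].
After inserting 3: P = [[1, 3], [4]].
After inserting 6: P = [[1, 3, 6], [4]].
After inserting 2: P = [[1, 2, 6], [3], [4]].
After inserting 7: P = [[1, 2, 6, 7], [3], [4]].
After inserting 5: P = [[1, 2, 5, 7], [3, 6], [4]].

So P = [[1, 2, 5, 7], [3, 6], [4]].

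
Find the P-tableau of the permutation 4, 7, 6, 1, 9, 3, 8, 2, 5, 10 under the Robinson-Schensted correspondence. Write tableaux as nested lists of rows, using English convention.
P = [[1, 2, 5, 10], [3, 6, 8], [4, 9], [7]]

Insert 4: appended to row 1. P = [[4]].
Insert 7: appended to row 1. P = [[4, 7]].
Insert 6: 6 bumps 7 from row 1; 7 starts row 2. P = [[4, 6], [7]].
Insert 1: 1 bumps 4 from row 1; 4 bumps 7 from row 2; 7 starts row 3. P = [[1, 6], [4], [7]].
Insert 9: appended to row 1. P = [[1, 6, 9], [4], [7]].
Insert 3: 3 bumps 6 from row 1; 6 appends to row 2. P = [[1, 3, 9], [4, 6], [7]].
Insert 8: 8 bumps 9 from row 1; 9 appends to row 2. P = [[1, 3, 8], [4, 6, 9], [7]].
Insert 2: 2 bumps 3 from row 1; 3 bumps 4 from row 2; 4 bumps 7 from row 3; 7 starts row 4. P = [[1, 2, 8], [3, 6, 9], [4], [7]].
Insert 5: 5 bumps 8 from row 1; 8 bumps 9 from row 2; 9 appends to row 3. P = [[1, 2, 5], [3, 6, 8], [4, 9], [7]].
Insert 10: appended to row 1. P = [[1, 2, 5, 10], [3, 6, 8], [4, 9], [7]].

So P = [[1, 2, 5, 10], [3, 6, 8], [4, 9], [7]].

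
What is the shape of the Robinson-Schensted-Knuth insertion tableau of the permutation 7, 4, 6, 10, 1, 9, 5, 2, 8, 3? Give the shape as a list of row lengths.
[3, 3, 2, 2]

Row-insert each entry into an empty tableau.

After inserting 7: P = [[7]].
After inserting 4: P = [[4], [7]].
After inserting 6: P = [[4, 6], [7]].
After inserting 10: P = [[4, 6, 10], [7]].
After inserting 1: P = [[1, 6, 10], [4], [7]].
After inserting 9: P = [[1, 6, 9], [4, 10], [7]].
After inserting 5: P = [[1, 5, 9], [4, 6], [7, 10]].
After inserting 2: P = [[1, 2, 9], [4, 5], [6, 10], [7]].
After inserting 8: P = [[1, 2, 8], [4, 5, 9], [6, 10], [7]].
After inserting 3: P = [[1, 2, 3], [4, 5, 8], [6, 9], [7, 10]].

The final insertion tableau P = [[1, 2, 3], [4, 5, 8], [6, 9], [7, 10]] has shape [3, 3, 2, 2].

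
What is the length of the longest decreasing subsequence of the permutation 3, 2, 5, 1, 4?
3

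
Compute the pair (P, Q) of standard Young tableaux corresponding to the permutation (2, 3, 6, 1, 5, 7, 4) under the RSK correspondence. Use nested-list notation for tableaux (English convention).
P = [[1, 3, 4, 7], [2, 5], [6]], Q = [[1, 2, 3, 6], [4, 5], [7]]

Insert each entry of the permutation into P by Schensted row insertion, recording in Q the position of each new cell.

Insert 2: appended to row 1. P = [[2]].
Insert 3: appended to row 1. P = [[2, 3]].
Insert 6: appended to row 1. P = [[2, 3, 6]].
Insert 1: 1 bumps 2 from row 1; 2 starts row 2. P = [[1, 3, 6], [2]].
Insert 5: 5 bumps 6 from row 1; 6 appends to row 2. P = [[1, 3, 5], [2, 6]].
Insert 7: appended to row 1. P = [[1, 3, 5, 7], [2, 6]].
Insert 4: 4 bumps 5 from row 1; 5 bumps 6 from row 2; 6 starts row 3. P = [[1, 3, 4, 7], [2, 5], [6]].

So P = [[1, 3, 4, 7], [2, 5], [6]], Q = [[1, 2, 3, 6], [4, 5], [7]].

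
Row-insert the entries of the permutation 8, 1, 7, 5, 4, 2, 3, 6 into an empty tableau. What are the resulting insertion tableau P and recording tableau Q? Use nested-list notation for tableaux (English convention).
Insert each entry of the permutation into P by Schensted row insertion, recording in Q the position of each new cell.

After inserting 8: P = [[8]].
After inserting 1: P = [[1], [8]].
After inserting 7: P = [[1, 7], [8]].
After inserting 5: P = [[1, 5], [7], [8]].
After inserting 4: P = [[1, 4], [5], [7], [8]].
After inserting 2: P = [[1, 2], [4], [5], [7], [8]].
After inserting 3: P = [[1, 2, 3], [4], [5], [7], [8]].
After inserting 6: P = [[1, 2, 3, 6], [4], [5], [7], [8]].

So P = [[1, 2, 3, 6], [4], [5], [7], [8]], Q = [[1, 3, 7, 8], [2], [4], [5], [6]].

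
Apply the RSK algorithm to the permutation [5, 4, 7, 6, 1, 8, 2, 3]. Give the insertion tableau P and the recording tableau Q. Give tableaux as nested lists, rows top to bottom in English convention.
P = [[1, 2, 3], [4, 6, 8], [5, 7]], Q = [[1, 3, 6], [2, 4, 8], [5, 7]]

Insert each entry of the permutation into P by Schensted row insertion, recording in Q the position of each new cell.

Insert 5: appended to row 1. P = [[5]].
Insert 4: 4 bumps 5 from row 1; 5 starts row 2. P = [[4], [5]].
Insert 7: appended to row 1. P = [[4, 7], [5]].
Insert 6: 6 bumps 7 from row 1; 7 appends to row 2. P = [[4, 6], [5, 7]].
Insert 1: 1 bumps 4 from row 1; 4 bumps 5 from row 2; 5 starts row 3. P = [[1, 6], [4, 7], [5]].
Insert 8: appended to row 1. P = [[1, 6, 8], [4, 7], [5]].
Insert 2: 2 bumps 6 from row 1; 6 bumps 7 from row 2; 7 appends to row 3. P = [[1, 2, 8], [4, 6], [5, 7]].
Insert 3: 3 bumps 8 from row 1; 8 appends to row 2. P = [[1, 2, 3], [4, 6, 8], [5, 7]].

So P = [[1, 2, 3], [4, 6, 8], [5, 7]], Q = [[1, 3, 6], [2, 4, 8], [5, 7]].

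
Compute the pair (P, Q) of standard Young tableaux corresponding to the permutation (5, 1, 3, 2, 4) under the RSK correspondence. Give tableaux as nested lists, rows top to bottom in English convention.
P = [[1, 2, 4], [3], [5]], Q = [[1, 3, 5], [2], [4]]

Insert each entry of the permutation into P by Schensted row insertion, recording in Q the position of each new cell.

After inserting 5: P = [[5]].
After inserting 1: P = [[1], [5]].
After inserting 3: P = [[1, 3], [5]].
After inserting 2: P = [[1, 2], [3], [5]].
After inserting 4: P = [[1, 2, 4], [3], [5]].

So P = [[1, 2, 4], [3], [5]], Q = [[1, 3, 5], [2], [4]].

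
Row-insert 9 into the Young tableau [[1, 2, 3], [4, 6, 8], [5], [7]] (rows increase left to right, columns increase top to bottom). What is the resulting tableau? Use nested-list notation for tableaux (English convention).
9 is larger than every entry of row 1, so it is appended to row 1. The new tableau is [[1, 2, 3, 9], [4, 6, 8], [5], [7]].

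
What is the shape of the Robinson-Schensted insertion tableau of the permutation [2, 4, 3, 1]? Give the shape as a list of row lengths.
RSK row insertion gives P = [[1, 3], [2], [4]], which has shape [2, 1, 1].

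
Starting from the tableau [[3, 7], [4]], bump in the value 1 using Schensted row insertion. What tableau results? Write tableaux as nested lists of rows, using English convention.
In row 1, 1 replaces 3 (the leftmost entry greater than 1); 3 is bumped to row 2. In row 2, 3 replaces 4 (the leftmost entry greater than 3); 4 is bumped to row 3. 4 starts a new row 3. The new tableau is [[1, 7], [3], [4]].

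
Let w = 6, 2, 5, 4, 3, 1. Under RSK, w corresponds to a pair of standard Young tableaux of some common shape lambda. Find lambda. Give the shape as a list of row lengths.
[2, 1, 1, 1, 1]

RSK row insertion gives P = [[1, 3], [2], [4], [5], [6]], which has shape [2, 1, 1, 1, 1].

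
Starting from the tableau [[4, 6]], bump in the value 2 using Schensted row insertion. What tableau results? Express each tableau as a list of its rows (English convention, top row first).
In row 1, 2 replaces 4 (the leftmost entry greater than 2); 4 is bumped to row 2. 4 starts a new row 2. The new tableau is [[2, 6], [4]].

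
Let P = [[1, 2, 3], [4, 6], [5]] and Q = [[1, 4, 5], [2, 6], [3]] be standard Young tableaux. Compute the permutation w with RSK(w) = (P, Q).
Reverse RSK: for i = n, n-1, ..., 1, locate i in Q, remove the corresponding corner cell from P, and reverse-bump its entry up through P; the value ejected from row 1 is w(i).

So w = 5 4 1 2 6 3.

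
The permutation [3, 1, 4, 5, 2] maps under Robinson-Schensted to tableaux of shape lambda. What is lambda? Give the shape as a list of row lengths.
[3, 2]

Row-insert each entry into an empty tableau.

After inserting 3: P = [[3]].
After inserting 1: P = [[1], [3]].
After inserting 4: P = [[1, 4], [3]].
After inserting 5: P = [[1, 4, 5], [3]].
After inserting 2: P = [[1, 2, 5], [3, 4]].

The final insertion tableau P = [[1, 2, 5], [3, 4]] has shape [3, 2].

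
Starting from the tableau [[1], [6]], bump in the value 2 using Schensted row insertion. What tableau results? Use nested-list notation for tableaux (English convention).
[[1, 2], [6]]

2 is larger than every entry of row 1, so it is appended to row 1. The new tableau is [[1, 2], [6]].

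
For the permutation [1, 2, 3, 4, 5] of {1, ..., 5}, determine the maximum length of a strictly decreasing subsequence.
1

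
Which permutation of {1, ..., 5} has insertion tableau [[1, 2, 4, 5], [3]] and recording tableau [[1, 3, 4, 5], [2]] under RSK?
3 1 2 4 5

Reverse the RSK construction: for i from n down to 1, find the cell of Q containing i, remove the entry at that cell from P, and reverse-bump it up through P; the value ejected from row 1 is w(i).

Step i=5: Q has 5 at row 1, column 4; remove that cell from P, ejecting 5. So w(5) = 5. P is now [[1, 2, 4], [3]].
Step i=4: Q has 4 at row 1, column 3; remove that cell from P, ejecting 4. So w(4) = 4. P is now [[1, 2], [3]].
Step i=3: Q has 3 at row 1, column 2; remove that cell from P, ejecting 2. So w(3) = 2. P is now [[1], [3]].
Step i=2: Q has 2 at row 2, column 1; remove 3 from row 2 of P and reverse-bump: 3 enters row 1 and ejects 1. So w(2) = 1. P is now [[3]].
Step i=1: Q has 1 at row 1, column 1; remove that cell from P, ejecting 3. So w(1) = 3. P is now [].

So w = 3 1 2 4 5.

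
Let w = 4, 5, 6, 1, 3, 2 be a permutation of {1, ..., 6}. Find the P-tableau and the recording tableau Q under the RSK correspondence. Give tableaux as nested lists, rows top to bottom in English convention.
P = [[1, 2, 6], [3, 5], [4]], Q = [[1, 2, 3], [4, 5], [6]]

Insert each entry of the permutation into P by Schensted row insertion, recording in Q the position of each new cell.

After inserting 4: P = [[4]].
After inserting 5: P = [[4, 5]].
After inserting 6: P = [[4, 5, 6]].
After inserting 1: P = [[1, 5, 6], [4]].
After inserting 3: P = [[1, 3, 6], [4, 5]].
After inserting 2: P = [[1, 2, 6], [3, 5], [4]].

So P = [[1, 2, 6], [3, 5], [4]], Q = [[1, 2, 3], [4, 5], [6]].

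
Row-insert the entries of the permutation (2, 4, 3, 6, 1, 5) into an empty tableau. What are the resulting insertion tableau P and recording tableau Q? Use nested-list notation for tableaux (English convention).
P = [[1, 3, 5], [2, 6], [4]], Q = [[1, 2, 4], [3, 6], [5]]

Insert each entry of the permutation into P by Schensted row insertion, recording in Q the position of each new cell.

Insert 2: appended to row 1. P = [[2]].
Insert 4: appended to row 1. P = [[2, 4]].
Insert 3: 3 bumps 4 from row 1; 4 starts row 2. P = [[2, 3], [4]].
Insert 6: appended to row 1. P = [[2, 3, 6], [4]].
Insert 1: 1 bumps 2 from row 1; 2 bumps 4 from row 2; 4 starts row 3. P = [[1, 3, 6], [2], [4]].
Insert 5: 5 bumps 6 from row 1; 6 appends to row 2. P = [[1, 3, 5], [2, 6], [4]].

So P = [[1, 3, 5], [2, 6], [4]], Q = [[1, 2, 4], [3, 6], [5]].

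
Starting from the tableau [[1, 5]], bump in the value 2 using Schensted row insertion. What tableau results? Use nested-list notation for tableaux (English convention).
[[1, 2], [5]]

In row 1, 2 replaces 5 (the leftmost entry greater than 2); 5 is bumped to row 2. 5 starts a new row 2. The new tableau is [[1, 2], [5]].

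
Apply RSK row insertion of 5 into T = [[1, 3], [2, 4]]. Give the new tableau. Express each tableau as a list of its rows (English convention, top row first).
[[1, 3, 5], [2, 4]]

5 is larger than every entry of row 1, so it is appended to row 1. The new tableau is [[1, 3, 5], [2, 4]].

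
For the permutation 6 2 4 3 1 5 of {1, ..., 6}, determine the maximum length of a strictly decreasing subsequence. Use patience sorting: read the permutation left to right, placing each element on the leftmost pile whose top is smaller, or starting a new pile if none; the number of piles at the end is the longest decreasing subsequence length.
6: new pile. tops = [6]
2: new pile. tops = [6, 2]
4: onto pile 2 (replacing 2). tops = [6, 4]
3: new pile. tops = [6, 4, 3]
1: new pile. tops = [6, 4, 3, 1]
5: onto pile 2 (replacing 4). tops = [6, 5, 3, 1]

4 piles, so the longest decreasing subsequence has length 4.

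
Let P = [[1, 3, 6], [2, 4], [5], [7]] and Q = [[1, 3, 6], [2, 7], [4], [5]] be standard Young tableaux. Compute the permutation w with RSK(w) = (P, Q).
Reverse the RSK construction: for i from n down to 1, find the cell of Q containing i, remove the entry at that cell from P, and reverse-bump it up through P; the value ejected from row 1 is w(i).

Step i=7: Q has 7 at row 2, column 2; remove 4 from row 2 of P and reverse-bump: 4 enters row 1 and ejects 3. So w(7) = 3. P is now [[1, 4, 6], [2], [5], [7]].
Step i=6: Q has 6 at row 1, column 3; remove that cell from P, ejecting 6. So w(6) = 6. P is now [[1, 4], [2], [5], [7]].
Step i=5: Q has 5 at row 4, column 1; remove 7 from row 4 of P and reverse-bump: 7 enters row 3 and ejects 5; 5 enters row 2 and ejects 2; 2 enters row 1 and ejects 1. So w(5) = 1. P is now [[2, 4], [5], [7]].
Step i=4: Q has 4 at row 3, column 1; remove 7 from row 3 of P and reverse-bump: 7 enters row 2 and ejects 5; 5 enters row 1 and ejects 4. So w(4) = 4. P is now [[2, 5], [7]].
Step i=3: Q has 3 at row 1, column 2; remove that cell from P, ejecting 5. So w(3) = 5. P is now [[2], [7]].
Step i=2: Q has 2 at row 2, column 1; remove 7 from row 2 of P and reverse-bump: 7 enters row 1 and ejects 2. So w(2) = 2. P is now [[7]].
Step i=1: Q has 1 at row 1, column 1; remove that cell from P, ejecting 7. So w(1) = 7. P is now [].

So w = 7 2 5 4 1 6 3.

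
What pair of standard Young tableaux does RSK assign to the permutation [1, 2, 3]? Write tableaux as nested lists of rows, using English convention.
P = [[1, 2, 3]], Q = [[1, 2, 3]]

Insert each entry of the permutation into P by Schensted row insertion, recording in Q the position of each new cell.

Insert 1: appended to row 1. P = [[1]], Q = [[1]].
Insert 2: appended to row 1. P = [[1, 2]], Q = [[1, 2]].
Insert 3: appended to row 1. P = [[1, 2, 3]], Q = [[1, 2, 3]].

So P = [[1, 2, 3]], Q = [[1, 2, 3]].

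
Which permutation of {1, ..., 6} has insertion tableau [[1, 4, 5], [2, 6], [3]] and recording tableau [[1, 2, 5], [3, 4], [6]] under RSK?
3 6 2 4 5 1

Reverse the RSK construction: for i from n down to 1, find the cell of Q containing i, remove the entry at that cell from P, and reverse-bump it up through P; the value ejected from row 1 is w(i).

Step i=6: Q has 6 at row 3, column 1; remove 3 from row 3 of P and reverse-bump: 3 enters row 2 and ejects 2; 2 enters row 1 and ejects 1. So w(6) = 1. P is now [[2, 4, 5], [3, 6]].
Step i=5: Q has 5 at row 1, column 3; remove that cell from P, ejecting 5. So w(5) = 5. P is now [[2, 4], [3, 6]].
Step i=4: Q has 4 at row 2, column 2; remove 6 from row 2 of P and reverse-bump: 6 enters row 1 and ejects 4. So w(4) = 4. P is now [[2, 6], [3]].
Step i=3: Q has 3 at row 2, column 1; remove 3 from row 2 of P and reverse-bump: 3 enters row 1 and ejects 2. So w(3) = 2. P is now [[3, 6]].
Step i=2: Q has 2 at row 1, column 2; remove that cell from P, ejecting 6. So w(2) = 6. P is now [[3]].
Step i=1: Q has 1 at row 1, column 1; remove that cell from P, ejecting 3. So w(1) = 3. P is now [].

So w = 3 6 2 4 5 1.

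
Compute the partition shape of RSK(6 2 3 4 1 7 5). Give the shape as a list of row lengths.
Row-insert each entry into an empty tableau.

After inserting 6: P = [[6]].
After inserting 2: P = [[2], [6]].
After inserting 3: P = [[2, 3], [6]].
After inserting 4: P = [[2, 3, 4], [6]].
After inserting 1: P = [[1, 3, 4], [2], [6]].
After inserting 7: P = [[1, 3, 4, 7], [2], [6]].
After inserting 5: P = [[1, 3, 4, 5], [2, 7], [6]].

The final insertion tableau P = [[1, 3, 4, 5], [2, 7], [6]] has shape [4, 2, 1].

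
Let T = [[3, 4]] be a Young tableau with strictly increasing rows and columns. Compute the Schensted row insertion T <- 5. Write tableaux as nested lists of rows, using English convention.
5 is larger than every entry of row 1, so it is appended to row 1. The new tableau is [[3, 4, 5]].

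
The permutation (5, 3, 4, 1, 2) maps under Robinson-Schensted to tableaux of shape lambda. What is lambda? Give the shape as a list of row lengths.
[2, 2, 1]

Row-insert each entry into an empty tableau.

After inserting 5: P = [[5]].
After inserting 3: P = [[3], [5]].
After inserting 4: P = [[3, 4], [5]].
After inserting 1: P = [[1, 4], [3], [5]].
After inserting 2: P = [[1, 2], [3, 4], [5]].

The final insertion tableau P = [[1, 2], [3, 4], [5]] has shape [2, 2, 1].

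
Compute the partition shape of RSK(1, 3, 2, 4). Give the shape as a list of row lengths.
[3, 1]

RSK row insertion gives P = [[1, 2, 4], [3]], which has shape [3, 1].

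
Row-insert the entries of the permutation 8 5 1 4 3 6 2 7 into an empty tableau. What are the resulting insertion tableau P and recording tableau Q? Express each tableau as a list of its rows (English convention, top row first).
P = [[1, 2, 6, 7], [3], [4], [5], [8]], Q = [[1, 4, 6, 8], [2], [3], [5], [7]]

Insert each entry of the permutation into P by Schensted row insertion, recording in Q the position of each new cell.

Insert 8: appended to row 1. P = [[8]].
Insert 5: 5 bumps 8 from row 1; 8 starts row 2. P = [[5], [8]].
Insert 1: 1 bumps 5 from row 1; 5 bumps 8 from row 2; 8 starts row 3. P = [[1], [5], [8]].
Insert 4: appended to row 1. P = [[1, 4], [5], [8]].
Insert 3: 3 bumps 4 from row 1; 4 bumps 5 from row 2; 5 bumps 8 from row 3; 8 starts row 4. P = [[1, 3], [4], [5], [8]].
Insert 6: appended to row 1. P = [[1, 3, 6], [4], [5], [8]].
Insert 2: 2 bumps 3 from row 1; 3 bumps 4 from row 2; 4 bumps 5 from row 3; 5 bumps 8 from row 4; 8 starts row 5. P = [[1, 2, 6], [3], [4], [5], [8]].
Insert 7: appended to row 1. P = [[1, 2, 6, 7], [3], [4], [5], [8]].

So P = [[1, 2, 6, 7], [3], [4], [5], [8]], Q = [[1, 4, 6, 8], [2], [3], [5], [7]].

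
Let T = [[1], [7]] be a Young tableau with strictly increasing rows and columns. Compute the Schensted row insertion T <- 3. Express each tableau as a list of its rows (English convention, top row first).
3 is larger than every entry of row 1, so it is appended to row 1. The new tableau is [[1, 3], [7]].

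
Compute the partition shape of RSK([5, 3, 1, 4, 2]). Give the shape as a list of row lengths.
[2, 2, 1]

Row-insert each entry into an empty tableau.

After inserting 5: P = [[5]].
After inserting 3: P = [[3], [5]].
After inserting 1: P = [[1], [3], [5]].
After inserting 4: P = [[1, 4], [3], [5]].
After inserting 2: P = [[1, 2], [3, 4], [5]].

The final insertion tableau P = [[1, 2], [3, 4], [5]] has shape [2, 2, 1].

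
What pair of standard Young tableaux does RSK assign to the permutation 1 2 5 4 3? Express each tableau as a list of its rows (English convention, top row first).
Insert each entry of the permutation into P by Schensted row insertion, recording in Q the position of each new cell.

Insert 1: appended to row 1. P = [[1]], Q = [[1]].
Insert 2: appended to row 1. P = [[1, 2]], Q = [[1, 2]].
Insert 5: appended to row 1. P = [[1, 2, 5]], Q = [[1, 2, 3]].
Insert 4: 4 bumps 5 from row 1; 5 starts row 2. P = [[1, 2, 4], [5]], Q = [[1, 2, 3], [4]].
Insert 3: 3 bumps 4 from row 1; 4 bumps 5 from row 2; 5 starts row 3. P = [[1, 2, 3], [4], [5]], Q = [[1, 2, 3], [4], [5]].

So P = [[1, 2, 3], [4], [5]], Q = [[1, 2, 3], [4], [5]].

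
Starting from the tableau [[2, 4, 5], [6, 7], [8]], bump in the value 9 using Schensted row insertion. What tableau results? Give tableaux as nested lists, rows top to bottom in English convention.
[[2, 4, 5, 9], [6, 7], [8]]

9 is larger than every entry of row 1, so it is appended to row 1. The new tableau is [[2, 4, 5, 9], [6, 7], [8]].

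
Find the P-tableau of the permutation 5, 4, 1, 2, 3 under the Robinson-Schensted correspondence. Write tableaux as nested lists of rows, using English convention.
Insert 5: appended to row 1. P = [[5]].
Insert 4: 4 bumps 5 from row 1; 5 starts row 2. P = [[4], [5]].
Insert 1: 1 bumps 4 from row 1; 4 bumps 5 from row 2; 5 starts row 3. P = [[1], [4], [5]].
Insert 2: appended to row 1. P = [[1, 2], [4], [5]].
Insert 3: appended to row 1. P = [[1, 2, 3], [4], [5]].

So P = [[1, 2, 3], [4], [5]].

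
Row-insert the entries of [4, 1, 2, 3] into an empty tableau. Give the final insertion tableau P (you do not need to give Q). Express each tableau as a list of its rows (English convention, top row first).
Insert 4: appended to row 1. P = [[4]].
Insert 1: 1 bumps 4 from row 1; 4 starts row 2. P = [[1], [4]].
Insert 2: appended to row 1. P = [[1, 2], [4]].
Insert 3: appended to row 1. P = [[1, 2, 3], [4]].

So P = [[1, 2, 3], [4]].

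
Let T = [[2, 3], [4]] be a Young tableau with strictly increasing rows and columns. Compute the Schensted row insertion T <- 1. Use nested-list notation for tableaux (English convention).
[[1, 3], [2], [4]]

In row 1, 1 replaces 2 (the leftmost entry greater than 1); 2 is bumped to row 2. In row 2, 2 replaces 4 (the leftmost entry greater than 2); 4 is bumped to row 3. 4 starts a new row 3. The new tableau is [[1, 3], [2], [4]].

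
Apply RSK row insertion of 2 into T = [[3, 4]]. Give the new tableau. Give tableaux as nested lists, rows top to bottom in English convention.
[[2, 4], [3]]

In row 1, 2 replaces 3 (the leftmost entry greater than 2); 3 is bumped to row 2. 3 starts a new row 2. The new tableau is [[2, 4], [3]].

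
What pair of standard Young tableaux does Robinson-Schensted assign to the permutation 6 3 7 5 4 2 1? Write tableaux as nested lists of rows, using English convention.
Insert each entry of the permutation into P by Schensted row insertion, recording in Q the position of each new cell.

Insert 6: appended to row 1. P = [[6]], Q = [[1]].
Insert 3: 3 bumps 6 from row 1; 6 starts row 2. P = [[3], [6]], Q = [[1], [2]].
Insert 7: appended to row 1. P = [[3, 7], [6]], Q = [[1, 3], [2]].
Insert 5: 5 bumps 7 from row 1; 7 appends to row 2. P = [[3, 5], [6, 7]], Q = [[1, 3], [2, 4]].
Insert 4: 4 bumps 5 from row 1; 5 bumps 6 from row 2; 6 starts row 3. P = [[3, 4], [5, 7], [6]], Q = [[1, 3], [2, 4], [5]].
Insert 2: 2 bumps 3 from row 1; 3 bumps 5 from row 2; 5 bumps 6 from row 3; 6 starts row 4. P = [[2, 4], [3, 7], [5], [6]], Q = [[1, 3], [2, 4], [5], [6]].
Insert 1: 1 bumps 2 from row 1; 2 bumps 3 from row 2; 3 bumps 5 from row 3; 5 bumps 6 from row 4; 6 starts row 5. P = [[1, 4], [2, 7], [3], [5], [6]], Q = [[1, 3], [2, 4], [5], [6], [7]].

So P = [[1, 4], [2, 7], [3], [5], [6]], Q = [[1, 3], [2, 4], [5], [6], [7]].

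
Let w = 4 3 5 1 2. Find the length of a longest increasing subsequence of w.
2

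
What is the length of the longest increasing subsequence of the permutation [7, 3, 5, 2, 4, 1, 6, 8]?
4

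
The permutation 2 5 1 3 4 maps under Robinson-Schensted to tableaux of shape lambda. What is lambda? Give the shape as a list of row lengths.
[3, 2]

Row-insert each entry into an empty tableau.

After inserting 2: P = [[2]].
After inserting 5: P = [[2, 5]].
After inserting 1: P = [[1, 5], [2]].
After inserting 3: P = [[1, 3], [2, 5]].
After inserting 4: P = [[1, 3, 4], [2, 5]].

The final insertion tableau P = [[1, 3, 4], [2, 5]] has shape [3, 2].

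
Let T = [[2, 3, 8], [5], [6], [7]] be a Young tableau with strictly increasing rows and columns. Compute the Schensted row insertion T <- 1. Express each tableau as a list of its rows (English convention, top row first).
In row 1, 1 replaces 2 (the leftmost entry greater than 1); 2 is bumped to row 2. In row 2, 2 replaces 5 (the leftmost entry greater than 2); 5 is bumped to row 3. In row 3, 5 replaces 6 (the leftmost entry greater than 5); 6 is bumped to row 4. In row 4, 6 replaces 7 (the leftmost entry greater than 6); 7 is bumped to row 5. 7 starts a new row 5. The new tableau is [[1, 3, 8], [2], [5], [6], [7]].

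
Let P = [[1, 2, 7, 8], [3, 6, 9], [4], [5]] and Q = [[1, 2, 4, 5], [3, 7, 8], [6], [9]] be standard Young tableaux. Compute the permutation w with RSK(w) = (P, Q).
5 6 4 7 9 1 3 8 2

Reverse the RSK construction: for i from n down to 1, find the cell of Q containing i, remove the entry at that cell from P, and reverse-bump it up through P; the value ejected from row 1 is w(i).

Step i=9: Q has 9 at row 4, column 1; remove 5 from row 4 of P and reverse-bump: 5 enters row 3 and ejects 4; 4 enters row 2 and ejects 3; 3 enters row 1 and ejects 2. So w(9) = 2. P is now [[1, 3, 7, 8], [4, 6, 9], [5]].
Step i=8: Q has 8 at row 2, column 3; remove 9 from row 2 of P and reverse-bump: 9 enters row 1 and ejects 8. So w(8) = 8. P is now [[1, 3, 7, 9], [4, 6], [5]].
Step i=7: Q has 7 at row 2, column 2; remove 6 from row 2 of P and reverse-bump: 6 enters row 1 and ejects 3. So w(7) = 3. P is now [[1, 6, 7, 9], [4], [5]].
Step i=6: Q has 6 at row 3, column 1; remove 5 from row 3 of P and reverse-bump: 5 enters row 2 and ejects 4; 4 enters row 1 and ejects 1. So w(6) = 1. P is now [[4, 6, 7, 9], [5]].
Step i=5: Q has 5 at row 1, column 4; remove that cell from P, ejecting 9. So w(5) = 9. P is now [[4, 6, 7], [5]].
Step i=4: Q has 4 at row 1, column 3; remove that cell from P, ejecting 7. So w(4) = 7. P is now [[4, 6], [5]].
Step i=3: Q has 3 at row 2, column 1; remove 5 from row 2 of P and reverse-bump: 5 enters row 1 and ejects 4. So w(3) = 4. P is now [[5, 6]].
Step i=2: Q has 2 at row 1, column 2; remove that cell from P, ejecting 6. So w(2) = 6. P is now [[5]].
Step i=1: Q has 1 at row 1, column 1; remove that cell from P, ejecting 5. So w(1) = 5. P is now [].

So w = 5 6 4 7 9 1 3 8 2.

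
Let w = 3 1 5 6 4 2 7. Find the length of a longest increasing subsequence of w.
4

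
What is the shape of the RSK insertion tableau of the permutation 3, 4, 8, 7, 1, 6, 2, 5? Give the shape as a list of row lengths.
[3, 3, 1, 1]

RSK row insertion gives P = [[1, 2, 5], [3, 4, 6], [7], [8]], which has shape [3, 3, 1, 1].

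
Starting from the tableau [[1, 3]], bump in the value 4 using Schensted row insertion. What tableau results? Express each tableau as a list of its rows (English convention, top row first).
[[1, 3, 4]]

4 is larger than every entry of row 1, so it is appended to row 1. The new tableau is [[1, 3, 4]].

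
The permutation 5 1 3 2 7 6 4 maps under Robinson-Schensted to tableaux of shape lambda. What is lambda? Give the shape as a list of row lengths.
[3, 2, 2]

Row-insert each entry into an empty tableau.

After inserting 5: P = [[5]].
After inserting 1: P = [[1], [5]].
After inserting 3: P = [[1, 3], [5]].
After inserting 2: P = [[1, 2], [3], [5]].
After inserting 7: P = [[1, 2, 7], [3], [5]].
After inserting 6: P = [[1, 2, 6], [3, 7], [5]].
After inserting 4: P = [[1, 2, 4], [3, 6], [5, 7]].

The final insertion tableau P = [[1, 2, 4], [3, 6], [5, 7]] has shape [3, 2, 2].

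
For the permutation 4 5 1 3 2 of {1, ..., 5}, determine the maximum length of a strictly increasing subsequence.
2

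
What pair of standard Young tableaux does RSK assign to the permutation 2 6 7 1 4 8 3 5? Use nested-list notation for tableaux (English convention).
P = [[1, 3, 5, 8], [2, 4, 7], [6]], Q = [[1, 2, 3, 6], [4, 5, 8], [7]]

Insert each entry of the permutation into P by Schensted row insertion, recording in Q the position of each new cell.

After inserting 2: P = [[2]].
After inserting 6: P = [[2, 6]].
After inserting 7: P = [[2, 6, 7]].
After inserting 1: P = [[1, 6, 7], [2]].
After inserting 4: P = [[1, 4, 7], [2, 6]].
After inserting 8: P = [[1, 4, 7, 8], [2, 6]].
After inserting 3: P = [[1, 3, 7, 8], [2, 4], [6]].
After inserting 5: P = [[1, 3, 5, 8], [2, 4, 7], [6]].

So P = [[1, 3, 5, 8], [2, 4, 7], [6]], Q = [[1, 2, 3, 6], [4, 5, 8], [7]].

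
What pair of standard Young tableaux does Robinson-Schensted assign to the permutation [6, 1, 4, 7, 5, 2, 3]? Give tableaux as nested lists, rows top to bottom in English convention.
Insert each entry of the permutation into P by Schensted row insertion, recording in Q the position of each new cell.

Insert 6: appended to row 1. P = [[6]].
Insert 1: 1 bumps 6 from row 1; 6 starts row 2. P = [[1], [6]].
Insert 4: appended to row 1. P = [[1, 4], [6]].
Insert 7: appended to row 1. P = [[1, 4, 7], [6]].
Insert 5: 5 bumps 7 from row 1; 7 appends to row 2. P = [[1, 4, 5], [6, 7]].
Insert 2: 2 bumps 4 from row 1; 4 bumps 6 from row 2; 6 starts row 3. P = [[1, 2, 5], [4, 7], [6]].
Insert 3: 3 bumps 5 from row 1; 5 bumps 7 from row 2; 7 appends to row 3. P = [[1, 2, 3], [4, 5], [6, 7]].

So P = [[1, 2, 3], [4, 5], [6, 7]], Q = [[1, 3, 4], [2, 5], [6, 7]].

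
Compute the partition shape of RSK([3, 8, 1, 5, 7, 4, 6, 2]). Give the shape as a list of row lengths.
RSK row insertion gives P = [[1, 2, 6], [3, 4, 7], [5], [8]], which has shape [3, 3, 1, 1].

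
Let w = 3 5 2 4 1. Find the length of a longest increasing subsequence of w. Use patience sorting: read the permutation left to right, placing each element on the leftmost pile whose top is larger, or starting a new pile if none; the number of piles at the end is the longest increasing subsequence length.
2

3: new pile. tops = [3]
5: new pile. tops = [3, 5]
2: onto pile 1 (replacing 3). tops = [2, 5]
4: onto pile 2 (replacing 5). tops = [2, 4]
1: onto pile 1 (replacing 2). tops = [1, 4]

2 piles, so the longest increasing subsequence has length 2.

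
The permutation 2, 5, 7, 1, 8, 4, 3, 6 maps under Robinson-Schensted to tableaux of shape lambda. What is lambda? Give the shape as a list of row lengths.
[4, 3, 1]

Row-insert each entry into an empty tableau.

After inserting 2: P = [[2]].
After inserting 5: P = [[2, 5]].
After inserting 7: P = [[2, 5, 7]].
After inserting 1: P = [[1, 5, 7], [2]].
After inserting 8: P = [[1, 5, 7, 8], [2]].
After inserting 4: P = [[1, 4, 7, 8], [2, 5]].
After inserting 3: P = [[1, 3, 7, 8], [2, 4], [5]].
After inserting 6: P = [[1, 3, 6, 8], [2, 4, 7], [5]].

The final insertion tableau P = [[1, 3, 6, 8], [2, 4, 7], [5]] has shape [4, 3, 1].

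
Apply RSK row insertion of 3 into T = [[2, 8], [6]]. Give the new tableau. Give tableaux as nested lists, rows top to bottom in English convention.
[[2, 3], [6, 8]]

In row 1, 3 replaces 8 (the leftmost entry greater than 3); 8 is bumped to row 2. 8 is appended to row 2. The new tableau is [[2, 3], [6, 8]].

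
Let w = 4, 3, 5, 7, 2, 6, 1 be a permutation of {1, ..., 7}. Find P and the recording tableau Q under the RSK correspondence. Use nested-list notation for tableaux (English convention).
P = [[1, 5, 6], [2, 7], [3], [4]], Q = [[1, 3, 4], [2, 6], [5], [7]]

Insert each entry of the permutation into P by Schensted row insertion, recording in Q the position of each new cell.

Insert 4: appended to row 1. P = [[4]], Q = [[1]].
Insert 3: 3 bumps 4 from row 1; 4 starts row 2. P = [[3], [4]], Q = [[1], [2]].
Insert 5: appended to row 1. P = [[3, 5], [4]], Q = [[1, 3], [2]].
Insert 7: appended to row 1. P = [[3, 5, 7], [4]], Q = [[1, 3, 4], [2]].
Insert 2: 2 bumps 3 from row 1; 3 bumps 4 from row 2; 4 starts row 3. P = [[2, 5, 7], [3], [4]], Q = [[1, 3, 4], [2], [5]].
Insert 6: 6 bumps 7 from row 1; 7 appends to row 2. P = [[2, 5, 6], [3, 7], [4]], Q = [[1, 3, 4], [2, 6], [5]].
Insert 1: 1 bumps 2 from row 1; 2 bumps 3 from row 2; 3 bumps 4 from row 3; 4 starts row 4. P = [[1, 5, 6], [2, 7], [3], [4]], Q = [[1, 3, 4], [2, 6], [5], [7]].

So P = [[1, 5, 6], [2, 7], [3], [4]], Q = [[1, 3, 4], [2, 6], [5], [7]].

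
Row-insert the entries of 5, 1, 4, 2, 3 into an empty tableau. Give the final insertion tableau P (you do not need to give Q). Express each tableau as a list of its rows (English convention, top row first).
P = [[1, 2, 3], [4], [5]]

Insert 5: appended to row 1. P = [[5]].
Insert 1: 1 bumps 5 from row 1; 5 starts row 2. P = [[1], [5]].
Insert 4: appended to row 1. P = [[1, 4], [5]].
Insert 2: 2 bumps 4 from row 1; 4 bumps 5 from row 2; 5 starts row 3. P = [[1, 2], [4], [5]].
Insert 3: appended to row 1. P = [[1, 2, 3], [4], [5]].

So P = [[1, 2, 3], [4], [5]].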